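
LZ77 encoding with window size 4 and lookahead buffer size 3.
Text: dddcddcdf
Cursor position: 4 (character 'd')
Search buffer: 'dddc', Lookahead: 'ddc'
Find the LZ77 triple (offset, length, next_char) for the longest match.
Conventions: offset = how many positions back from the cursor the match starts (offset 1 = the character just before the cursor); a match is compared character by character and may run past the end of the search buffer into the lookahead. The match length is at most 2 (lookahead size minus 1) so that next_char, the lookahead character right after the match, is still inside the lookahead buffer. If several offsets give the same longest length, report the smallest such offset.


Try each offset into the search buffer:
  offset=1 (pos 3, char 'c'): match length 0
  offset=2 (pos 2, char 'd'): match length 1
  offset=3 (pos 1, char 'd'): match length 2
  offset=4 (pos 0, char 'd'): match length 2
Longest match has length 2, found at offsets 3, 4; take the smallest, offset 3.
next_char = character at position 4 + 2 = 6 -> 'c'

Best match: offset=3, length=2 (matching 'dd' starting at position 1)
LZ77 triple: (3, 2, 'c')


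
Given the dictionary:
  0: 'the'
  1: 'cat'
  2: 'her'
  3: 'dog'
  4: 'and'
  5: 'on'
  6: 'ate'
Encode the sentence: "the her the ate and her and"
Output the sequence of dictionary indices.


Look up each word in the dictionary:
  'the' -> 0
  'her' -> 2
  'the' -> 0
  'ate' -> 6
  'and' -> 4
  'her' -> 2
  'and' -> 4

Encoded: [0, 2, 0, 6, 4, 2, 4]


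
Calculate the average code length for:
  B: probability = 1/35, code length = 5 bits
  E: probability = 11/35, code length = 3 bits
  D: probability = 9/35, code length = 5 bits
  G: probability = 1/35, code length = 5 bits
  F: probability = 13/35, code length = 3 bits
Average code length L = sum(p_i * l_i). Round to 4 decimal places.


Weighted contributions p_i * l_i:
  B: (1/35) * 5 = 5/35
  E: (11/35) * 3 = 33/35
  D: (9/35) * 5 = 45/35
  G: (1/35) * 5 = 5/35
  F: (13/35) * 3 = 39/35
Sum = (5 + 33 + 45 + 5 + 39)/35 = 127/35

L = 127/35 = 3.6286 bits/symbol


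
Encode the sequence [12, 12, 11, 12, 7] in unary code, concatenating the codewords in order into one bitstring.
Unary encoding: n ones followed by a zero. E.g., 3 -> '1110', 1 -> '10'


Encode each number as n ones followed by a terminating 0:
  12 -> 1111111111110 (13 bits)
  12 -> 1111111111110 (13 bits)
  11 -> 111111111110 (12 bits)
  12 -> 1111111111110 (13 bits)
  7 -> 11111110 (8 bits)
Total length = 13 + 13 + 12 + 13 + 8 = 59 bits.

Unary([12, 12, 11, 12, 7]) = 11111111111101111111111110111111111110111111111111011111110 (59 bits)


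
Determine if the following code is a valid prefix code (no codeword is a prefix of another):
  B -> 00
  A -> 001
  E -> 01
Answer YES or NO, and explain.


Checking each pair (does one codeword prefix another?):
  B='00' vs A='001': prefix -- VIOLATION

NO -- this is NOT a valid prefix code. B (00) is a prefix of A (001).


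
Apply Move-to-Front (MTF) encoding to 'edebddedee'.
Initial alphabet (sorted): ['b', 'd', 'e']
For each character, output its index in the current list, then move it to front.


MTF encoding:
'e': index 2 in ['b', 'd', 'e'] -> ['e', 'b', 'd']
'd': index 2 in ['e', 'b', 'd'] -> ['d', 'e', 'b']
'e': index 1 in ['d', 'e', 'b'] -> ['e', 'd', 'b']
'b': index 2 in ['e', 'd', 'b'] -> ['b', 'e', 'd']
'd': index 2 in ['b', 'e', 'd'] -> ['d', 'b', 'e']
'd': index 0 in ['d', 'b', 'e'] -> ['d', 'b', 'e']
'e': index 2 in ['d', 'b', 'e'] -> ['e', 'd', 'b']
'd': index 1 in ['e', 'd', 'b'] -> ['d', 'e', 'b']
'e': index 1 in ['d', 'e', 'b'] -> ['e', 'd', 'b']
'e': index 0 in ['e', 'd', 'b'] -> ['e', 'd', 'b']


Output: [2, 2, 1, 2, 2, 0, 2, 1, 1, 0]


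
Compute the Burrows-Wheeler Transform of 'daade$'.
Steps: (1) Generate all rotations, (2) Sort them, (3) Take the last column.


Rotations (sorted):
  0: $daade -> last char: e
  1: aade$d -> last char: d
  2: ade$da -> last char: a
  3: daade$ -> last char: $
  4: de$daa -> last char: a
  5: e$daad -> last char: d


BWT = eda$ad


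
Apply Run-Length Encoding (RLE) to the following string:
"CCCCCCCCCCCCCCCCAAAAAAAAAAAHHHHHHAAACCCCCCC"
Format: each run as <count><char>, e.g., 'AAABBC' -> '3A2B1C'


Scanning runs left to right:
  i=0: run of 'C' x 16 -> '16C'
  i=16: run of 'A' x 11 -> '11A'
  i=27: run of 'H' x 6 -> '6H'
  i=33: run of 'A' x 3 -> '3A'
  i=36: run of 'C' x 7 -> '7C'

RLE = 16C11A6H3A7C


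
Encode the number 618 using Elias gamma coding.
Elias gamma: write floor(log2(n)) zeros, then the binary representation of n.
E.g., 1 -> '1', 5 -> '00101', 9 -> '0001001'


num_bits = floor(log2(618)) + 1 = 10
leading_zeros = num_bits - 1 = 9
binary(618) = 1001101010

Elias gamma(618) = '000000000' + '1001101010' = 0000000001001101010 (19 bits)


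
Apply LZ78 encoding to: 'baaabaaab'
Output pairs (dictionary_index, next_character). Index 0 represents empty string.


LZ78 encoding steps:
Dictionary: {0: ''}
Step 1: w='' (idx 0), next='b' -> output (0, 'b'), add 'b' as idx 1
Step 2: w='' (idx 0), next='a' -> output (0, 'a'), add 'a' as idx 2
Step 3: w='a' (idx 2), next='a' -> output (2, 'a'), add 'aa' as idx 3
Step 4: w='b' (idx 1), next='a' -> output (1, 'a'), add 'ba' as idx 4
Step 5: w='aa' (idx 3), next='b' -> output (3, 'b'), add 'aab' as idx 5


Encoded: [(0, 'b'), (0, 'a'), (2, 'a'), (1, 'a'), (3, 'b')]


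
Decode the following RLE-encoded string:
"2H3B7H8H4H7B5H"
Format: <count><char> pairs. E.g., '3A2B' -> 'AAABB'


Expanding each <count><char> pair:
  2H -> 'HH'
  3B -> 'BBB'
  7H -> 'HHHHHHH'
  8H -> 'HHHHHHHH'
  4H -> 'HHHH'
  7B -> 'BBBBBBB'
  5H -> 'HHHHH'

Decoded = HHBBBHHHHHHHHHHHHHHHHHHHBBBBBBBHHHHH


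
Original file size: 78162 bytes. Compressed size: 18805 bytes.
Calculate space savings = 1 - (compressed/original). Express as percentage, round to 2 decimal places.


ratio = compressed/original = 18805/78162 = 0.24059
savings = 1 - ratio = 1 - 0.24059 = 0.75941
as a percentage: 0.75941 * 100 = 75.94%

Space savings = 1 - 18805/78162 = 75.94%


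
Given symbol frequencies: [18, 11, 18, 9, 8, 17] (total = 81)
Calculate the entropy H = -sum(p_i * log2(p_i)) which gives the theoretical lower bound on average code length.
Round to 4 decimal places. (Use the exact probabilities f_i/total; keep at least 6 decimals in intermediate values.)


Per-symbol terms -p_i * log2(p_i) with p_i = f_i/81:
  p = 18/81 = 0.222222: log2(p) = -2.169925, -p*log2(p) = 0.482206
  p = 11/81 = 0.135802: log2(p) = -2.880418, -p*log2(p) = 0.391168
  p = 18/81 = 0.222222: log2(p) = -2.169925, -p*log2(p) = 0.482206
  p = 9/81 = 0.111111: log2(p) = -3.169925, -p*log2(p) = 0.352214
  p = 8/81 = 0.098765: log2(p) = -3.339850, -p*log2(p) = 0.329862
  p = 17/81 = 0.209877: log2(p) = -2.252387, -p*log2(p) = 0.472723
H = 0.482206 + 0.391168 + 0.482206 + 0.352214 + 0.329862 + 0.472723 = 2.510379

H = 2.5104 bits/symbol


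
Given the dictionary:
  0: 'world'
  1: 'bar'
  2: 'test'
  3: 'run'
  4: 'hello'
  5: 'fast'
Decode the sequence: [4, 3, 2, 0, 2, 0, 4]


Look up each index in the dictionary:
  4 -> 'hello'
  3 -> 'run'
  2 -> 'test'
  0 -> 'world'
  2 -> 'test'
  0 -> 'world'
  4 -> 'hello'

Decoded: "hello run test world test world hello"


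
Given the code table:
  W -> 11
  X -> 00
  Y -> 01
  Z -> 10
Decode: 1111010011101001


Decoding:
11 -> W
11 -> W
01 -> Y
00 -> X
11 -> W
10 -> Z
10 -> Z
01 -> Y


Result: WWYXWZZY


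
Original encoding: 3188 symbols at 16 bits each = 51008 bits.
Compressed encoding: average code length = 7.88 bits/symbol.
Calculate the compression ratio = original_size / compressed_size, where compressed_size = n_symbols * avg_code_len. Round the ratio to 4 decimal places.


original_size = n_symbols * orig_bits = 3188 * 16 = 51008 bits
compressed_size = n_symbols * avg_code_len = 3188 * 7.88 = 25121.44 bits
ratio = original_size / compressed_size = 51008 / 25121.44 = 2.0305

Compression ratio = 2.0305


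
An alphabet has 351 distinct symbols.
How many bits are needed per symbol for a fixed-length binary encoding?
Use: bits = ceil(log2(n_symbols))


log2(351) = 8.4553
Bracket: 2^8 = 256 < 351 <= 2^9 = 512
So ceil(log2(351)) = 9

bits = ceil(log2(351)) = ceil(8.4553) = 9 bits


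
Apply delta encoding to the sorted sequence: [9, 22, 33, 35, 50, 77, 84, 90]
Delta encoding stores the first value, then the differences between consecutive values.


First value: 9
Deltas:
  22 - 9 = 13
  33 - 22 = 11
  35 - 33 = 2
  50 - 35 = 15
  77 - 50 = 27
  84 - 77 = 7
  90 - 84 = 6


Delta encoded: [9, 13, 11, 2, 15, 27, 7, 6]


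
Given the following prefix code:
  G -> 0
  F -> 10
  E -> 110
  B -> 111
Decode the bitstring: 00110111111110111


Decoding step by step:
Bits 0 -> G
Bits 0 -> G
Bits 110 -> E
Bits 111 -> B
Bits 111 -> B
Bits 110 -> E
Bits 111 -> B


Decoded message: GGEBBEB


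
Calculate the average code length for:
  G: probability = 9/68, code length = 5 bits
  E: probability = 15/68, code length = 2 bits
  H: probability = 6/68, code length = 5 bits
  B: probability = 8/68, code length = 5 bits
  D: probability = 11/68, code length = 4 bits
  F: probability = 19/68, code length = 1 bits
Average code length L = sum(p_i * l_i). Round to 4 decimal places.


Weighted contributions p_i * l_i:
  G: (9/68) * 5 = 45/68
  E: (15/68) * 2 = 30/68
  H: (6/68) * 5 = 30/68
  B: (8/68) * 5 = 40/68
  D: (11/68) * 4 = 44/68
  F: (19/68) * 1 = 19/68
Sum = (45 + 30 + 30 + 40 + 44 + 19)/68 = 208/68

L = 208/68 = 3.0588 bits/symbol


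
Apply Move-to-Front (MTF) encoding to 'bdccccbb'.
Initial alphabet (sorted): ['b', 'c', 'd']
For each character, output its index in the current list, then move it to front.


MTF encoding:
'b': index 0 in ['b', 'c', 'd'] -> ['b', 'c', 'd']
'd': index 2 in ['b', 'c', 'd'] -> ['d', 'b', 'c']
'c': index 2 in ['d', 'b', 'c'] -> ['c', 'd', 'b']
'c': index 0 in ['c', 'd', 'b'] -> ['c', 'd', 'b']
'c': index 0 in ['c', 'd', 'b'] -> ['c', 'd', 'b']
'c': index 0 in ['c', 'd', 'b'] -> ['c', 'd', 'b']
'b': index 2 in ['c', 'd', 'b'] -> ['b', 'c', 'd']
'b': index 0 in ['b', 'c', 'd'] -> ['b', 'c', 'd']


Output: [0, 2, 2, 0, 0, 0, 2, 0]


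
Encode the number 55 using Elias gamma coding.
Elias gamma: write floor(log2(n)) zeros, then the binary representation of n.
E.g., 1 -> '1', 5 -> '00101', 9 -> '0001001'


num_bits = floor(log2(55)) + 1 = 6
leading_zeros = num_bits - 1 = 5
binary(55) = 110111

Elias gamma(55) = '00000' + '110111' = 00000110111 (11 bits)


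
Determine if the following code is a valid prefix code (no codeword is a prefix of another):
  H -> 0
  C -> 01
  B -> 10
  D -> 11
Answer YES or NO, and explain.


Checking each pair (does one codeword prefix another?):
  H='0' vs C='01': prefix -- VIOLATION

NO -- this is NOT a valid prefix code. H (0) is a prefix of C (01).


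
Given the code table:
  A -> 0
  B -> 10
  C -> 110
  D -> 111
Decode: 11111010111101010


Decoding:
111 -> D
110 -> C
10 -> B
111 -> D
10 -> B
10 -> B
10 -> B


Result: DCBDBBB


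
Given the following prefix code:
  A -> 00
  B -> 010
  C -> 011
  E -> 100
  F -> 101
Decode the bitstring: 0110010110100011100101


Decoding step by step:
Bits 011 -> C
Bits 00 -> A
Bits 101 -> F
Bits 101 -> F
Bits 00 -> A
Bits 011 -> C
Bits 100 -> E
Bits 101 -> F


Decoded message: CAFFACEF


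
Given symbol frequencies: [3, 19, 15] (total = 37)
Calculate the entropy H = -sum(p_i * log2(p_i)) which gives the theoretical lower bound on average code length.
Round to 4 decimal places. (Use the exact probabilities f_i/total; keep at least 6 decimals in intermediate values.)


Per-symbol terms -p_i * log2(p_i) with p_i = f_i/37:
  p = 3/37 = 0.081081: log2(p) = -3.624491, -p*log2(p) = 0.293878
  p = 19/37 = 0.513514: log2(p) = -0.961526, -p*log2(p) = 0.493757
  p = 15/37 = 0.405405: log2(p) = -1.302563, -p*log2(p) = 0.528066
H = 0.293878 + 0.493757 + 0.528066 = 1.315701

H = 1.3157 bits/symbol


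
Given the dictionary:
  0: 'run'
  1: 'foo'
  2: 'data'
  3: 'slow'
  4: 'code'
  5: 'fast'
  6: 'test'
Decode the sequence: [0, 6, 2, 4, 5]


Look up each index in the dictionary:
  0 -> 'run'
  6 -> 'test'
  2 -> 'data'
  4 -> 'code'
  5 -> 'fast'

Decoded: "run test data code fast"


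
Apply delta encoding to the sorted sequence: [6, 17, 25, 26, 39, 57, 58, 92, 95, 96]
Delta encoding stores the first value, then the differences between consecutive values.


First value: 6
Deltas:
  17 - 6 = 11
  25 - 17 = 8
  26 - 25 = 1
  39 - 26 = 13
  57 - 39 = 18
  58 - 57 = 1
  92 - 58 = 34
  95 - 92 = 3
  96 - 95 = 1


Delta encoded: [6, 11, 8, 1, 13, 18, 1, 34, 3, 1]


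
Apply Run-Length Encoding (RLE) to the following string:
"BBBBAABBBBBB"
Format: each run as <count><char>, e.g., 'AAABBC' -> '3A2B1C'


Scanning runs left to right:
  i=0: run of 'B' x 4 -> '4B'
  i=4: run of 'A' x 2 -> '2A'
  i=6: run of 'B' x 6 -> '6B'

RLE = 4B2A6B


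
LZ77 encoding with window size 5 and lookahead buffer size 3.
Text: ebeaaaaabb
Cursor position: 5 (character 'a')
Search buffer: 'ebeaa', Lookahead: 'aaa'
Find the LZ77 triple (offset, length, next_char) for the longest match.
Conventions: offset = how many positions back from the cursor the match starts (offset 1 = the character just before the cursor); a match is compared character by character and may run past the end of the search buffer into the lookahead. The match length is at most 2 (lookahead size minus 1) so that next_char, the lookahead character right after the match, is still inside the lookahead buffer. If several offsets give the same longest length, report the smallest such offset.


Try each offset into the search buffer:
  offset=1 (pos 4, char 'a'): match length 2
  offset=2 (pos 3, char 'a'): match length 2
  offset=3 (pos 2, char 'e'): match length 0
  offset=4 (pos 1, char 'b'): match length 0
  offset=5 (pos 0, char 'e'): match length 0
Longest match has length 2, found at offsets 1, 2; take the smallest, offset 1.
next_char = character at position 5 + 2 = 7 -> 'a'

Best match: offset=1, length=2 (matching 'aa' starting at position 4)
LZ77 triple: (1, 2, 'a')


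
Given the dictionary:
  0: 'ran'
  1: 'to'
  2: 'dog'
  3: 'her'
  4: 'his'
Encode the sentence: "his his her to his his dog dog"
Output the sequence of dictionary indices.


Look up each word in the dictionary:
  'his' -> 4
  'his' -> 4
  'her' -> 3
  'to' -> 1
  'his' -> 4
  'his' -> 4
  'dog' -> 2
  'dog' -> 2

Encoded: [4, 4, 3, 1, 4, 4, 2, 2]


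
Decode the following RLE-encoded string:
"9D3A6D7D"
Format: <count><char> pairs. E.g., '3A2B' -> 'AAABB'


Expanding each <count><char> pair:
  9D -> 'DDDDDDDDD'
  3A -> 'AAA'
  6D -> 'DDDDDD'
  7D -> 'DDDDDDD'

Decoded = DDDDDDDDDAAADDDDDDDDDDDDD


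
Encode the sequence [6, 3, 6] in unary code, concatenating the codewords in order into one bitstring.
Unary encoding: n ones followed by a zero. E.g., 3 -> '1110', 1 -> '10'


Encode each number as n ones followed by a terminating 0:
  6 -> 1111110 (7 bits)
  3 -> 1110 (4 bits)
  6 -> 1111110 (7 bits)
Total length = 7 + 4 + 7 = 18 bits.

Unary([6, 3, 6]) = 111111011101111110 (18 bits)


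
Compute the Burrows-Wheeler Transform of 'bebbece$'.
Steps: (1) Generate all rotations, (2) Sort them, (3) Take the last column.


Rotations (sorted):
  0: $bebbece -> last char: e
  1: bbece$be -> last char: e
  2: bebbece$ -> last char: $
  3: bece$beb -> last char: b
  4: ce$bebbe -> last char: e
  5: e$bebbec -> last char: c
  6: ebbece$b -> last char: b
  7: ece$bebb -> last char: b


BWT = ee$becbb


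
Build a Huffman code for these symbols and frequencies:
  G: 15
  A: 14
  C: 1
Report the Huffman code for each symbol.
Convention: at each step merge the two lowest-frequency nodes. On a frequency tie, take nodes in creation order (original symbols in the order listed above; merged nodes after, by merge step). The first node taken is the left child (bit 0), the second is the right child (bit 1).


Huffman tree construction:
Step 1: Merge C(1) + A(14) = 15
Step 2: Merge G(15) + (C+A)(15) = 30
Read each symbol's code off the tree from the root (left child = 0, right child = 1).

Codes:
  G: 0 (length 1)
  A: 11 (length 2)
  C: 10 (length 2)
Average code length: 45/30 = 1.5000 bits/symbol


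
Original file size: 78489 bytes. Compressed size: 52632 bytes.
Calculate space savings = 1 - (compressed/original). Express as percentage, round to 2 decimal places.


ratio = compressed/original = 52632/78489 = 0.670565
savings = 1 - ratio = 1 - 0.670565 = 0.329435
as a percentage: 0.329435 * 100 = 32.94%

Space savings = 1 - 52632/78489 = 32.94%


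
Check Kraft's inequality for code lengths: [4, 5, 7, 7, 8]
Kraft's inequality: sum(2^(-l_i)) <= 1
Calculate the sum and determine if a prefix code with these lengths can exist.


Sum = 2^(-4) + 2^(-5) + 2^(-7) + 2^(-7) + 2^(-8)
    = 0.0625 + 0.03125 + 0.0078125 + 0.0078125 + 0.00390625
    = 29/256 = 0.11328125
Since 0.11328125 <= 1, Kraft's inequality IS satisfied.
A prefix code with these lengths CAN exist.

Kraft sum = 0.11328125. Satisfied.


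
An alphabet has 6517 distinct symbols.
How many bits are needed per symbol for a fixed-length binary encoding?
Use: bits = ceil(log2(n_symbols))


log2(6517) = 12.67
Bracket: 2^12 = 4096 < 6517 <= 2^13 = 8192
So ceil(log2(6517)) = 13

bits = ceil(log2(6517)) = ceil(12.67) = 13 bits


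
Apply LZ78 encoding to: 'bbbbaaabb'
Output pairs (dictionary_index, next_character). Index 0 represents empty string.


LZ78 encoding steps:
Dictionary: {0: ''}
Step 1: w='' (idx 0), next='b' -> output (0, 'b'), add 'b' as idx 1
Step 2: w='b' (idx 1), next='b' -> output (1, 'b'), add 'bb' as idx 2
Step 3: w='b' (idx 1), next='a' -> output (1, 'a'), add 'ba' as idx 3
Step 4: w='' (idx 0), next='a' -> output (0, 'a'), add 'a' as idx 4
Step 5: w='a' (idx 4), next='b' -> output (4, 'b'), add 'ab' as idx 5
Step 6: w='b' (idx 1), end of input -> output (1, '')


Encoded: [(0, 'b'), (1, 'b'), (1, 'a'), (0, 'a'), (4, 'b'), (1, '')]


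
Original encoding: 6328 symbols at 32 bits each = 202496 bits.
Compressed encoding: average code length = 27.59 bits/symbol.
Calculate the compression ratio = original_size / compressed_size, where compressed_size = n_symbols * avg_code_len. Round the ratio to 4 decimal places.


original_size = n_symbols * orig_bits = 6328 * 32 = 202496 bits
compressed_size = n_symbols * avg_code_len = 6328 * 27.59 = 174589.52 bits
ratio = original_size / compressed_size = 202496 / 174589.52 = 1.1598

Compression ratio = 1.1598


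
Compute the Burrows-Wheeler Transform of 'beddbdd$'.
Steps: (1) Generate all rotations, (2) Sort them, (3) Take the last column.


Rotations (sorted):
  0: $beddbdd -> last char: d
  1: bdd$bedd -> last char: d
  2: beddbdd$ -> last char: $
  3: d$beddbd -> last char: d
  4: dbdd$bed -> last char: d
  5: dd$beddb -> last char: b
  6: ddbdd$be -> last char: e
  7: eddbdd$b -> last char: b


BWT = dd$ddbeb


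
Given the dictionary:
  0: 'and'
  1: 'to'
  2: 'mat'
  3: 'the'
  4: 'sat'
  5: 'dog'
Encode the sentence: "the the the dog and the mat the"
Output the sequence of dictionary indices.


Look up each word in the dictionary:
  'the' -> 3
  'the' -> 3
  'the' -> 3
  'dog' -> 5
  'and' -> 0
  'the' -> 3
  'mat' -> 2
  'the' -> 3

Encoded: [3, 3, 3, 5, 0, 3, 2, 3]


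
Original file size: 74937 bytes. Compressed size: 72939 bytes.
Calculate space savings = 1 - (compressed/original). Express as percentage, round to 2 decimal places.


ratio = compressed/original = 72939/74937 = 0.973338
savings = 1 - ratio = 1 - 0.973338 = 0.026662
as a percentage: 0.026662 * 100 = 2.67%

Space savings = 1 - 72939/74937 = 2.67%


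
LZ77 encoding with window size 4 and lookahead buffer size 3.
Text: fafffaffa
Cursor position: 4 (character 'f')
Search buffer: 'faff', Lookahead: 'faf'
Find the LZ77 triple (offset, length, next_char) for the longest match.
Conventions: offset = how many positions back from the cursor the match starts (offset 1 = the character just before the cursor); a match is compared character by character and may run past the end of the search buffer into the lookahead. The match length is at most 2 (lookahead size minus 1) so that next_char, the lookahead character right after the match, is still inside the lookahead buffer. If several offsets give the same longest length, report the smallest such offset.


Try each offset into the search buffer:
  offset=1 (pos 3, char 'f'): match length 1
  offset=2 (pos 2, char 'f'): match length 1
  offset=3 (pos 1, char 'a'): match length 0
  offset=4 (pos 0, char 'f'): match length 2
Longest match has length 2 at offset 4.
next_char = character at position 4 + 2 = 6 -> 'f'

Best match: offset=4, length=2 (matching 'fa' starting at position 0)
LZ77 triple: (4, 2, 'f')


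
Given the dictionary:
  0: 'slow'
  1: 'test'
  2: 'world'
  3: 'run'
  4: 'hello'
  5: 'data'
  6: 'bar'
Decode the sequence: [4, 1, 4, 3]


Look up each index in the dictionary:
  4 -> 'hello'
  1 -> 'test'
  4 -> 'hello'
  3 -> 'run'

Decoded: "hello test hello run"


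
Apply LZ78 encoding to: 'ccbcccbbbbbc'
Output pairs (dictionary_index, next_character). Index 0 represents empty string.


LZ78 encoding steps:
Dictionary: {0: ''}
Step 1: w='' (idx 0), next='c' -> output (0, 'c'), add 'c' as idx 1
Step 2: w='c' (idx 1), next='b' -> output (1, 'b'), add 'cb' as idx 2
Step 3: w='c' (idx 1), next='c' -> output (1, 'c'), add 'cc' as idx 3
Step 4: w='cb' (idx 2), next='b' -> output (2, 'b'), add 'cbb' as idx 4
Step 5: w='' (idx 0), next='b' -> output (0, 'b'), add 'b' as idx 5
Step 6: w='b' (idx 5), next='b' -> output (5, 'b'), add 'bb' as idx 6
Step 7: w='c' (idx 1), end of input -> output (1, '')


Encoded: [(0, 'c'), (1, 'b'), (1, 'c'), (2, 'b'), (0, 'b'), (5, 'b'), (1, '')]


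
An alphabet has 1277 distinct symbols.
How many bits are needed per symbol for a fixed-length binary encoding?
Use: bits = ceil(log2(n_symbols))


log2(1277) = 10.3185
Bracket: 2^10 = 1024 < 1277 <= 2^11 = 2048
So ceil(log2(1277)) = 11

bits = ceil(log2(1277)) = ceil(10.3185) = 11 bits


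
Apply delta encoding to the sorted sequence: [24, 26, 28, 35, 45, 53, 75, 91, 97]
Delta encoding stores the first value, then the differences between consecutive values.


First value: 24
Deltas:
  26 - 24 = 2
  28 - 26 = 2
  35 - 28 = 7
  45 - 35 = 10
  53 - 45 = 8
  75 - 53 = 22
  91 - 75 = 16
  97 - 91 = 6


Delta encoded: [24, 2, 2, 7, 10, 8, 22, 16, 6]


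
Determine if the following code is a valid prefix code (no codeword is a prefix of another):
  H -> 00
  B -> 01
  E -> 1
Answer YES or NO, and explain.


Checking each pair (does one codeword prefix another?):
  H='00' vs B='01': no prefix
  H='00' vs E='1': no prefix
  B='01' vs H='00': no prefix
  B='01' vs E='1': no prefix
  E='1' vs H='00': no prefix
  E='1' vs B='01': no prefix
No violation found over all pairs.

YES -- this is a valid prefix code. No codeword is a prefix of any other codeword.


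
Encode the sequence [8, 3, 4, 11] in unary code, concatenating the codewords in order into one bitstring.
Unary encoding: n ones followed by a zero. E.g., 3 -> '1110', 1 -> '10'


Encode each number as n ones followed by a terminating 0:
  8 -> 111111110 (9 bits)
  3 -> 1110 (4 bits)
  4 -> 11110 (5 bits)
  11 -> 111111111110 (12 bits)
Total length = 9 + 4 + 5 + 12 = 30 bits.

Unary([8, 3, 4, 11]) = 111111110111011110111111111110 (30 bits)


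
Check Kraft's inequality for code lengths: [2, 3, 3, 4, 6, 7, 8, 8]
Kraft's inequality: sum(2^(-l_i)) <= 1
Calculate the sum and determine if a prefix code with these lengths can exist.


Sum = 2^(-2) + 2^(-3) + 2^(-3) + 2^(-4) + 2^(-6) + 2^(-7) + 2^(-8) + 2^(-8)
    = 0.25 + 0.125 + 0.125 + 0.0625 + 0.015625 + 0.0078125 + 0.00390625 + 0.00390625
    = 152/256 = 0.59375
Since 0.59375 <= 1, Kraft's inequality IS satisfied.
A prefix code with these lengths CAN exist.

Kraft sum = 0.59375. Satisfied.


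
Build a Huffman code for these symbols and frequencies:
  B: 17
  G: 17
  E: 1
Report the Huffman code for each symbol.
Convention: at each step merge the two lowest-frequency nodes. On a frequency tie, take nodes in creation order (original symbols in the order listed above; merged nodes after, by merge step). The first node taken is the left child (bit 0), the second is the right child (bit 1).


Huffman tree construction:
Step 1: Merge E(1) + B(17) = 18
Step 2: Merge G(17) + (E+B)(18) = 35
Read each symbol's code off the tree from the root (left child = 0, right child = 1).

Codes:
  B: 11 (length 2)
  G: 0 (length 1)
  E: 10 (length 2)
Average code length: 53/35 = 1.5143 bits/symbol


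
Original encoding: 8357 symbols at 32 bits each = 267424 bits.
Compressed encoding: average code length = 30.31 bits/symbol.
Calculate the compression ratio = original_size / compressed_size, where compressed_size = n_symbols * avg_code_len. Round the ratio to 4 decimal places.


original_size = n_symbols * orig_bits = 8357 * 32 = 267424 bits
compressed_size = n_symbols * avg_code_len = 8357 * 30.31 = 253300.67 bits
ratio = original_size / compressed_size = 267424 / 253300.67 = 1.0558

Compression ratio = 1.0558


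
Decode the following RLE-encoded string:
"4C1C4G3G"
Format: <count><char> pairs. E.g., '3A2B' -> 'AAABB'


Expanding each <count><char> pair:
  4C -> 'CCCC'
  1C -> 'C'
  4G -> 'GGGG'
  3G -> 'GGG'

Decoded = CCCCCGGGGGGG


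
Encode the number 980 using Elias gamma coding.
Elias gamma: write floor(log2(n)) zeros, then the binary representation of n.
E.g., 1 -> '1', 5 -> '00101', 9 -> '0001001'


num_bits = floor(log2(980)) + 1 = 10
leading_zeros = num_bits - 1 = 9
binary(980) = 1111010100

Elias gamma(980) = '000000000' + '1111010100' = 0000000001111010100 (19 bits)


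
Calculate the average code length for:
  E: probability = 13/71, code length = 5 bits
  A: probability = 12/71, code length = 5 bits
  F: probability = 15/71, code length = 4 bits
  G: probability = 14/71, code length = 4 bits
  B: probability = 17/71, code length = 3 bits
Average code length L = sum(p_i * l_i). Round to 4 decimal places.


Weighted contributions p_i * l_i:
  E: (13/71) * 5 = 65/71
  A: (12/71) * 5 = 60/71
  F: (15/71) * 4 = 60/71
  G: (14/71) * 4 = 56/71
  B: (17/71) * 3 = 51/71
Sum = (65 + 60 + 60 + 56 + 51)/71 = 292/71

L = 292/71 = 4.1127 bits/symbol


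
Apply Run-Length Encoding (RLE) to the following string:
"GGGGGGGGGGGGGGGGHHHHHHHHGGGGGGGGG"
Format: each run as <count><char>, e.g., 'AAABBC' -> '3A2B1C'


Scanning runs left to right:
  i=0: run of 'G' x 16 -> '16G'
  i=16: run of 'H' x 8 -> '8H'
  i=24: run of 'G' x 9 -> '9G'

RLE = 16G8H9G


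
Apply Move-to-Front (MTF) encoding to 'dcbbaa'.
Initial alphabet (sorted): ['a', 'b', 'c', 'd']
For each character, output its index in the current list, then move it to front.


MTF encoding:
'd': index 3 in ['a', 'b', 'c', 'd'] -> ['d', 'a', 'b', 'c']
'c': index 3 in ['d', 'a', 'b', 'c'] -> ['c', 'd', 'a', 'b']
'b': index 3 in ['c', 'd', 'a', 'b'] -> ['b', 'c', 'd', 'a']
'b': index 0 in ['b', 'c', 'd', 'a'] -> ['b', 'c', 'd', 'a']
'a': index 3 in ['b', 'c', 'd', 'a'] -> ['a', 'b', 'c', 'd']
'a': index 0 in ['a', 'b', 'c', 'd'] -> ['a', 'b', 'c', 'd']


Output: [3, 3, 3, 0, 3, 0]


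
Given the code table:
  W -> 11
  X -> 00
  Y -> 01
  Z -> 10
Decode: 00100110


Decoding:
00 -> X
10 -> Z
01 -> Y
10 -> Z


Result: XZYZ


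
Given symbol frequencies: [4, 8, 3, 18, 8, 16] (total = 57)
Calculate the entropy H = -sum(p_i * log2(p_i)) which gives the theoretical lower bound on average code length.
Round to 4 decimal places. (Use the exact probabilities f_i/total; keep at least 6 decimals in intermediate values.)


Per-symbol terms -p_i * log2(p_i) with p_i = f_i/57:
  p = 4/57 = 0.070175: log2(p) = -3.832890, -p*log2(p) = 0.268975
  p = 8/57 = 0.140351: log2(p) = -2.832890, -p*log2(p) = 0.397599
  p = 3/57 = 0.052632: log2(p) = -4.247928, -p*log2(p) = 0.223575
  p = 18/57 = 0.315789: log2(p) = -1.662965, -p*log2(p) = 0.525147
  p = 8/57 = 0.140351: log2(p) = -2.832890, -p*log2(p) = 0.397599
  p = 16/57 = 0.280702: log2(p) = -1.832890, -p*log2(p) = 0.514495
H = 0.268975 + 0.397599 + 0.223575 + 0.525147 + 0.397599 + 0.514495 = 2.327390

H = 2.3274 bits/symbol


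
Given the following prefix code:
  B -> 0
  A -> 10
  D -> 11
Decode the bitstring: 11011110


Decoding step by step:
Bits 11 -> D
Bits 0 -> B
Bits 11 -> D
Bits 11 -> D
Bits 0 -> B


Decoded message: DBDDB


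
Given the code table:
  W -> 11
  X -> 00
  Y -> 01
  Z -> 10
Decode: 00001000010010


Decoding:
00 -> X
00 -> X
10 -> Z
00 -> X
01 -> Y
00 -> X
10 -> Z


Result: XXZXYXZ


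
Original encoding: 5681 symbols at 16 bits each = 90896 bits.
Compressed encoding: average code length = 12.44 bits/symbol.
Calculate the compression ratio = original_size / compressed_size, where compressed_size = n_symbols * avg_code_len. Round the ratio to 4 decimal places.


original_size = n_symbols * orig_bits = 5681 * 16 = 90896 bits
compressed_size = n_symbols * avg_code_len = 5681 * 12.44 = 70671.64 bits
ratio = original_size / compressed_size = 90896 / 70671.64 = 1.2862

Compression ratio = 1.2862


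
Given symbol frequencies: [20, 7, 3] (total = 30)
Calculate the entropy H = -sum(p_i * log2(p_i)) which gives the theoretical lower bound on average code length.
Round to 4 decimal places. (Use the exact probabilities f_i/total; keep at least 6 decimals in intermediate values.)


Per-symbol terms -p_i * log2(p_i) with p_i = f_i/30:
  p = 20/30 = 0.666667: log2(p) = -0.584963, -p*log2(p) = 0.389975
  p = 7/30 = 0.233333: log2(p) = -2.099536, -p*log2(p) = 0.489892
  p = 3/30 = 0.100000: log2(p) = -3.321928, -p*log2(p) = 0.332193
H = 0.389975 + 0.489892 + 0.332193 = 1.212060

H = 1.2121 bits/symbol


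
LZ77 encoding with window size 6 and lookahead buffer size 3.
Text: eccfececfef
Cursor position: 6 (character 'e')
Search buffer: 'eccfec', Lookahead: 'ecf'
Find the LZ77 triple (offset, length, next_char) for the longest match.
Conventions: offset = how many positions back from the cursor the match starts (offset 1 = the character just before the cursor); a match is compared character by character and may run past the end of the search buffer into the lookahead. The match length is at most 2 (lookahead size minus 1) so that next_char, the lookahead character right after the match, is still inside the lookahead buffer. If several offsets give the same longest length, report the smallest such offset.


Try each offset into the search buffer:
  offset=1 (pos 5, char 'c'): match length 0
  offset=2 (pos 4, char 'e'): match length 2
  offset=3 (pos 3, char 'f'): match length 0
  offset=4 (pos 2, char 'c'): match length 0
  offset=5 (pos 1, char 'c'): match length 0
  offset=6 (pos 0, char 'e'): match length 2
Longest match has length 2, found at offsets 2, 6; take the smallest, offset 2.
next_char = character at position 6 + 2 = 8 -> 'f'

Best match: offset=2, length=2 (matching 'ec' starting at position 4)
LZ77 triple: (2, 2, 'f')


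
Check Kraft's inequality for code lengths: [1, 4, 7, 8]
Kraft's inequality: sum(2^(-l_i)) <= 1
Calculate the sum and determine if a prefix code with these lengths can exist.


Sum = 2^(-1) + 2^(-4) + 2^(-7) + 2^(-8)
    = 0.5 + 0.0625 + 0.0078125 + 0.00390625
    = 147/256 = 0.57421875
Since 0.57421875 <= 1, Kraft's inequality IS satisfied.
A prefix code with these lengths CAN exist.

Kraft sum = 0.57421875. Satisfied.


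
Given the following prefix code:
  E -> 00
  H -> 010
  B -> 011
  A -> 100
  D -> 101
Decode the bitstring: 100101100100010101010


Decoding step by step:
Bits 100 -> A
Bits 101 -> D
Bits 100 -> A
Bits 100 -> A
Bits 010 -> H
Bits 101 -> D
Bits 010 -> H


Decoded message: ADAAHDH


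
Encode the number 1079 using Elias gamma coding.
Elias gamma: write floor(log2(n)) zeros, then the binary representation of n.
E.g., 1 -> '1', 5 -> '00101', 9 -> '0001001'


num_bits = floor(log2(1079)) + 1 = 11
leading_zeros = num_bits - 1 = 10
binary(1079) = 10000110111

Elias gamma(1079) = '0000000000' + '10000110111' = 000000000010000110111 (21 bits)


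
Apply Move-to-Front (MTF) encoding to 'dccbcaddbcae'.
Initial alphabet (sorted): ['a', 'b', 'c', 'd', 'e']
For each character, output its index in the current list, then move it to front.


MTF encoding:
'd': index 3 in ['a', 'b', 'c', 'd', 'e'] -> ['d', 'a', 'b', 'c', 'e']
'c': index 3 in ['d', 'a', 'b', 'c', 'e'] -> ['c', 'd', 'a', 'b', 'e']
'c': index 0 in ['c', 'd', 'a', 'b', 'e'] -> ['c', 'd', 'a', 'b', 'e']
'b': index 3 in ['c', 'd', 'a', 'b', 'e'] -> ['b', 'c', 'd', 'a', 'e']
'c': index 1 in ['b', 'c', 'd', 'a', 'e'] -> ['c', 'b', 'd', 'a', 'e']
'a': index 3 in ['c', 'b', 'd', 'a', 'e'] -> ['a', 'c', 'b', 'd', 'e']
'd': index 3 in ['a', 'c', 'b', 'd', 'e'] -> ['d', 'a', 'c', 'b', 'e']
'd': index 0 in ['d', 'a', 'c', 'b', 'e'] -> ['d', 'a', 'c', 'b', 'e']
'b': index 3 in ['d', 'a', 'c', 'b', 'e'] -> ['b', 'd', 'a', 'c', 'e']
'c': index 3 in ['b', 'd', 'a', 'c', 'e'] -> ['c', 'b', 'd', 'a', 'e']
'a': index 3 in ['c', 'b', 'd', 'a', 'e'] -> ['a', 'c', 'b', 'd', 'e']
'e': index 4 in ['a', 'c', 'b', 'd', 'e'] -> ['e', 'a', 'c', 'b', 'd']


Output: [3, 3, 0, 3, 1, 3, 3, 0, 3, 3, 3, 4]


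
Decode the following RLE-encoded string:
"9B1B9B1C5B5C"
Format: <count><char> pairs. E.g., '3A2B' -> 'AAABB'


Expanding each <count><char> pair:
  9B -> 'BBBBBBBBB'
  1B -> 'B'
  9B -> 'BBBBBBBBB'
  1C -> 'C'
  5B -> 'BBBBB'
  5C -> 'CCCCC'

Decoded = BBBBBBBBBBBBBBBBBBBCBBBBBCCCCC


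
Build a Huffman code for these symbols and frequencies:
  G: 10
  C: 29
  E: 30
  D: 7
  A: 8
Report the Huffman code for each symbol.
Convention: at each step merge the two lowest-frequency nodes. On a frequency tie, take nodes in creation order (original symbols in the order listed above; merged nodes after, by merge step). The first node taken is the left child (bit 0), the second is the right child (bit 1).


Huffman tree construction:
Step 1: Merge D(7) + A(8) = 15
Step 2: Merge G(10) + (D+A)(15) = 25
Step 3: Merge (G+(D+A))(25) + C(29) = 54
Step 4: Merge E(30) + ((G+(D+A))+C)(54) = 84
Read each symbol's code off the tree from the root (left child = 0, right child = 1).

Codes:
  G: 100 (length 3)
  C: 11 (length 2)
  E: 0 (length 1)
  D: 1010 (length 4)
  A: 1011 (length 4)
Average code length: 178/84 = 2.1190 bits/symbol


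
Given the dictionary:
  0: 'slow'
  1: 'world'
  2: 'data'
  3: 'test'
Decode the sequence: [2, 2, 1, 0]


Look up each index in the dictionary:
  2 -> 'data'
  2 -> 'data'
  1 -> 'world'
  0 -> 'slow'

Decoded: "data data world slow"


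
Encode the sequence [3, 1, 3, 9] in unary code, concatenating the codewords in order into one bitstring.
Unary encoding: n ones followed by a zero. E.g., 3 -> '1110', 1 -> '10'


Encode each number as n ones followed by a terminating 0:
  3 -> 1110 (4 bits)
  1 -> 10 (2 bits)
  3 -> 1110 (4 bits)
  9 -> 1111111110 (10 bits)
Total length = 4 + 2 + 4 + 10 = 20 bits.

Unary([3, 1, 3, 9]) = 11101011101111111110 (20 bits)


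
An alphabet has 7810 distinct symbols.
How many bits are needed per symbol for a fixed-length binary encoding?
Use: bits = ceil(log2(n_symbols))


log2(7810) = 12.9311
Bracket: 2^12 = 4096 < 7810 <= 2^13 = 8192
So ceil(log2(7810)) = 13

bits = ceil(log2(7810)) = ceil(12.9311) = 13 bits


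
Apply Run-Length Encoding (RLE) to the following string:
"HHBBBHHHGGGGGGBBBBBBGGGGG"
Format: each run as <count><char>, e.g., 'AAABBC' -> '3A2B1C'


Scanning runs left to right:
  i=0: run of 'H' x 2 -> '2H'
  i=2: run of 'B' x 3 -> '3B'
  i=5: run of 'H' x 3 -> '3H'
  i=8: run of 'G' x 6 -> '6G'
  i=14: run of 'B' x 6 -> '6B'
  i=20: run of 'G' x 5 -> '5G'

RLE = 2H3B3H6G6B5G


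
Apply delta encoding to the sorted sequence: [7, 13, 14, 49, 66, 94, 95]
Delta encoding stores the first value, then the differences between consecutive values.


First value: 7
Deltas:
  13 - 7 = 6
  14 - 13 = 1
  49 - 14 = 35
  66 - 49 = 17
  94 - 66 = 28
  95 - 94 = 1


Delta encoded: [7, 6, 1, 35, 17, 28, 1]


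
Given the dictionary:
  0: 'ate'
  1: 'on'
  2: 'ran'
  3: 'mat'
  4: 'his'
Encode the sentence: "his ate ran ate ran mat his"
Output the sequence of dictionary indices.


Look up each word in the dictionary:
  'his' -> 4
  'ate' -> 0
  'ran' -> 2
  'ate' -> 0
  'ran' -> 2
  'mat' -> 3
  'his' -> 4

Encoded: [4, 0, 2, 0, 2, 3, 4]


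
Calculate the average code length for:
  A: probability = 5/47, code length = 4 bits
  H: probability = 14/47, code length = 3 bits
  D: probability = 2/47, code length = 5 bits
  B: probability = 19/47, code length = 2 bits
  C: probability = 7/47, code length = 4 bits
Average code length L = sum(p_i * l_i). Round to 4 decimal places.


Weighted contributions p_i * l_i:
  A: (5/47) * 4 = 20/47
  H: (14/47) * 3 = 42/47
  D: (2/47) * 5 = 10/47
  B: (19/47) * 2 = 38/47
  C: (7/47) * 4 = 28/47
Sum = (20 + 42 + 10 + 38 + 28)/47 = 138/47

L = 138/47 = 2.9362 bits/symbol


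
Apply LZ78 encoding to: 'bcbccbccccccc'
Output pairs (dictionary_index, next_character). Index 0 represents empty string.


LZ78 encoding steps:
Dictionary: {0: ''}
Step 1: w='' (idx 0), next='b' -> output (0, 'b'), add 'b' as idx 1
Step 2: w='' (idx 0), next='c' -> output (0, 'c'), add 'c' as idx 2
Step 3: w='b' (idx 1), next='c' -> output (1, 'c'), add 'bc' as idx 3
Step 4: w='c' (idx 2), next='b' -> output (2, 'b'), add 'cb' as idx 4
Step 5: w='c' (idx 2), next='c' -> output (2, 'c'), add 'cc' as idx 5
Step 6: w='cc' (idx 5), next='c' -> output (5, 'c'), add 'ccc' as idx 6
Step 7: w='cc' (idx 5), end of input -> output (5, '')


Encoded: [(0, 'b'), (0, 'c'), (1, 'c'), (2, 'b'), (2, 'c'), (5, 'c'), (5, '')]


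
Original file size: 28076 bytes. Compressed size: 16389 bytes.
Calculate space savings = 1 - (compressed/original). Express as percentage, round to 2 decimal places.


ratio = compressed/original = 16389/28076 = 0.583737
savings = 1 - ratio = 1 - 0.583737 = 0.416263
as a percentage: 0.416263 * 100 = 41.63%

Space savings = 1 - 16389/28076 = 41.63%


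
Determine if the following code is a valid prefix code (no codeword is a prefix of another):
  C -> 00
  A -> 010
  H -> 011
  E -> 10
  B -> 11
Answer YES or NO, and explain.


Checking each pair (does one codeword prefix another?):
  C='00' vs A='010': no prefix
  C='00' vs H='011': no prefix
  C='00' vs E='10': no prefix
  C='00' vs B='11': no prefix
  A='010' vs C='00': no prefix
  A='010' vs H='011': no prefix
  A='010' vs E='10': no prefix
  A='010' vs B='11': no prefix
  H='011' vs C='00': no prefix
  H='011' vs A='010': no prefix
  H='011' vs E='10': no prefix
  H='011' vs B='11': no prefix
  E='10' vs C='00': no prefix
  E='10' vs A='010': no prefix
  E='10' vs H='011': no prefix
  E='10' vs B='11': no prefix
  B='11' vs C='00': no prefix
  B='11' vs A='010': no prefix
  B='11' vs H='011': no prefix
  B='11' vs E='10': no prefix
No violation found over all pairs.

YES -- this is a valid prefix code. No codeword is a prefix of any other codeword.


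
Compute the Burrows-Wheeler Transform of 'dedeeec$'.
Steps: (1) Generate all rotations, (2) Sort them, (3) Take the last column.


Rotations (sorted):
  0: $dedeeec -> last char: c
  1: c$dedeee -> last char: e
  2: dedeeec$ -> last char: $
  3: deeec$de -> last char: e
  4: ec$dedee -> last char: e
  5: edeeec$d -> last char: d
  6: eec$dede -> last char: e
  7: eeec$ded -> last char: d


BWT = ce$eeded


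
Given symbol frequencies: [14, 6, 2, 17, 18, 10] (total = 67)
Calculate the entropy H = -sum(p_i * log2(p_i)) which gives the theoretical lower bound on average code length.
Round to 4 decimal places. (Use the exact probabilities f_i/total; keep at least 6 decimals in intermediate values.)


Per-symbol terms -p_i * log2(p_i) with p_i = f_i/67:
  p = 14/67 = 0.208955: log2(p) = -2.258734, -p*log2(p) = 0.471974
  p = 6/67 = 0.089552: log2(p) = -3.481127, -p*log2(p) = 0.311743
  p = 2/67 = 0.029851: log2(p) = -5.066089, -p*log2(p) = 0.151227
  p = 17/67 = 0.253731: log2(p) = -1.978626, -p*log2(p) = 0.502040
  p = 18/67 = 0.268657: log2(p) = -1.896164, -p*log2(p) = 0.509417
  p = 10/67 = 0.149254: log2(p) = -2.744161, -p*log2(p) = 0.409576
H = 0.471974 + 0.311743 + 0.151227 + 0.502040 + 0.509417 + 0.409576 = 2.355977

H = 2.356 bits/symbol
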